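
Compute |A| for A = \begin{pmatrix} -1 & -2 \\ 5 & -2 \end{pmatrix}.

The determinant is 12.

det(A) = (-1)·(-2) − (-2)·5 = 2 − (-10) = 12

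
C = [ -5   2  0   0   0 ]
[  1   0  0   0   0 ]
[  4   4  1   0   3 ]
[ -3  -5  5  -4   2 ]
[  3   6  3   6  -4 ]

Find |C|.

det(C) = -260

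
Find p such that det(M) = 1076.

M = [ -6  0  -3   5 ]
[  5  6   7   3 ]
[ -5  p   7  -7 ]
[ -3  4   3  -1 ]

Expanding along the row containing p, det(M) is linear in p: det(M) = (-288)·p + (2228).
Set (-288)·p + (2228) = 1076  ⇒  (-288)·p = -1152  ⇒  p = 4.

p = 4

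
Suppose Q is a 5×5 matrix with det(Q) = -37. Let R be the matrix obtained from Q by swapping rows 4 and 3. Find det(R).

Swapping two rows multiplies the determinant by −1.
det(R) = (-1)·(-37) = 37

37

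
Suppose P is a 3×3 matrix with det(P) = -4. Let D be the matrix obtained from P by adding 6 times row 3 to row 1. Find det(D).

-4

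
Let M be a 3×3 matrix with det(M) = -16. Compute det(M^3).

-4096

det(M^3) = (det M)^3 = (-16)^3 = -4096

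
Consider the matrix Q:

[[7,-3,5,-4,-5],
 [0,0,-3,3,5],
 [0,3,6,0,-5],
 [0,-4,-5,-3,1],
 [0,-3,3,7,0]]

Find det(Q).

672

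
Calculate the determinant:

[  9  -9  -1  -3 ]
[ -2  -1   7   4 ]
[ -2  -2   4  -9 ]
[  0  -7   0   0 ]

The determinant is 4921.

Expand along row 4 (it has 3 zeros):
  + (-7) · M_42   where M_42 = det([9 -1 -3; -2 7 4; -2 4 -9]) = -703
det = (+1)·(-7)·(-703) = 4921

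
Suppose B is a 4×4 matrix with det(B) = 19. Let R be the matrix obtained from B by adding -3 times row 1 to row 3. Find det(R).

|R| = 19

Adding a multiple of one row to another leaves the determinant unchanged.
det(R) = (1)·(19) = 19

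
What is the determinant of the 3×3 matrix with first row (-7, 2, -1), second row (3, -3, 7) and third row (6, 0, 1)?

81

Expand along row 3:
  + 6 · |2 -1; -3 7| = 6·(14 − 3) = 66
  + 1 · |-7 2; 3 -3| = 1·(21 − 6) = 15
Sum: (66) + (15) = 81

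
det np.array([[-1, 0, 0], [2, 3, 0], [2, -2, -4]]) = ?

The matrix is lower triangular, so the determinant is the product of the diagonal entries:
det = (-1) · (3) · (-4) = 12

12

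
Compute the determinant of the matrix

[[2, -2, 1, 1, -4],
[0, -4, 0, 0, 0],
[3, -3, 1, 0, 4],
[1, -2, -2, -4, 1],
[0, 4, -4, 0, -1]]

The determinant is 1284.

Expand along row 2 (it has 4 zeros):
  + (-4) · M_22   where M_22 = det([2 1 1 -4; 3 1 0 4; 1 -2 -4 1; 0 -4 0 -1]) = -321
det = (+1)·(-4)·(-321) = 1284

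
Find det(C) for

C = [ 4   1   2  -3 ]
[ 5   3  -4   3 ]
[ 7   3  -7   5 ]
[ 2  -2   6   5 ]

det(C) = -499

Expand along row 1:
  + (4) · M_11   where M_11 = det([3 -4 3; 3 -7 5; -2 6 5]) = -83
  − (1) · M_12   where M_12 = det([5 -4 3; 7 -7 5; 2 6 5]) = -57
  + (2) · M_13   where M_13 = det([5 3 3; 7 3 5; 2 -2 5]) = -10
  − (-3) · M_14   where M_14 = det([5 3 -4; 7 3 -7; 2 -2 6]) = -68
det = (+1)·(4)·(-83) + (-1)·(1)·(-57) + (+1)·(2)·(-10) + (-1)·(-3)·(-68) = -499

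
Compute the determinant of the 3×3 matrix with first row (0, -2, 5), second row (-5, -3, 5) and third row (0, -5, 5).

75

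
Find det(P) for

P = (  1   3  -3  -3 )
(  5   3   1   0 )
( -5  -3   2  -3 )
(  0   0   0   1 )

The determinant is -36.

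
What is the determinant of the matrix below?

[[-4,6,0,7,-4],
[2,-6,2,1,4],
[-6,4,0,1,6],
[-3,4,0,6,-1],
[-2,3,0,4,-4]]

Expand along column 3 (it has 4 zeros):
  − (2) · M_23   where M_23 = det([-4 6 7 -4; -6 4 1 6; -3 4 6 -1; -2 3 4 -4]) = -76
det = (-1)·(2)·(-76) = 152

152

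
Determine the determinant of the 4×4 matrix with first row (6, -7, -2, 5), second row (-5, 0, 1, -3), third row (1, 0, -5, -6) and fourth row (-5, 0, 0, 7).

1911

Expand along column 2 (it has 3 zeros):
  − (-7) · M_12   where M_12 = det([-5 1 -3; 1 -5 -6; -5 0 7]) = 273
det = (-1)·(-7)·(273) = 1911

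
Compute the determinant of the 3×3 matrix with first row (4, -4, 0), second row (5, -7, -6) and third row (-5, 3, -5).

Expand along row 1:
  + 4 · |-7 -6; 3 -5| = 4·(35 − (-18)) = 212
  − (-4) · |5 -6; -5 -5| = −(-4)·(-25 − 30) = -220
Sum: (212) + (-220) = -8

-8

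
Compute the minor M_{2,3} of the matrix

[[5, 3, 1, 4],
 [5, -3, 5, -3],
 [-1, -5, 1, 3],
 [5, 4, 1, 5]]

-41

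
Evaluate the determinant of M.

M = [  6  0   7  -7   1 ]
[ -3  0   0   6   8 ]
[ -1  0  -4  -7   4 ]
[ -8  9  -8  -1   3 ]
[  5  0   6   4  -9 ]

Expand along column 2 (it has 4 zeros):
  + (9) · M_42   where M_42 = det([6 7 -7 1; -3 0 6 8; -1 -4 -7 4; 5 6 4 -9]) = -933
det = (+1)·(9)·(-933) = -8397

|M| = -8397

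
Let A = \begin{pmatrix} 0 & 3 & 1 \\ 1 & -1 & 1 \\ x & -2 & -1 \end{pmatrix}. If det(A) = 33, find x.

Expanding along the row containing x, det(A) is linear in x: det(A) = (4)·x + (1).
Set (4)·x + (1) = 33  ⇒  (4)·x = 32  ⇒  x = 8.

8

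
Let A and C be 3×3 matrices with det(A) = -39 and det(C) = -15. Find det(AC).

det(AC) = det(A)·det(C) = (-39)·(-15) = 585

585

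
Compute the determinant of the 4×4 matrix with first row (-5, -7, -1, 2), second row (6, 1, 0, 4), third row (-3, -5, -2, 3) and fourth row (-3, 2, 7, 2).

Expand along row 2 (it has 1 zero):
  − (6) · M_21   where M_21 = det([-7 -1 2; -5 -2 3; 2 7 2]) = 97
  + (1) · M_22   where M_22 = det([-5 -1 2; -3 -2 3; -3 7 2]) = 74
  + (4) · M_24   where M_24 = det([-5 -7 -1; -3 -5 -2; -3 2 7]) = -13
det = (-1)·(6)·(97) + (+1)·(1)·(74) + (+1)·(4)·(-13) = -560

The determinant is -560.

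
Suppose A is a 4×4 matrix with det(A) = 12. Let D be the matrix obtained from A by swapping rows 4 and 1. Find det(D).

Swapping two rows multiplies the determinant by −1.
det(D) = (-1)·(12) = -12

|D| = -12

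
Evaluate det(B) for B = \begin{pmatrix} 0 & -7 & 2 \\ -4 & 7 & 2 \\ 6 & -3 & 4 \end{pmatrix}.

det(B) = -256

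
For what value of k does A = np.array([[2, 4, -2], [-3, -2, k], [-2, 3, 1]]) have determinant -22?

Expanding along the column containing k, det(A) is linear in k: det(A) = (-14)·k + (34).
Set (-14)·k + (34) = -22  ⇒  (-14)·k = -56  ⇒  k = 4.

k = 4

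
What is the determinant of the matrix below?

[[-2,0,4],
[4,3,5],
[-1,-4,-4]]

The determinant is -68.

Expand along row 1:
  + (-2) · |3 5; -4 -4| = (-2)·(-12 − (-20)) = -16
  + 4 · |4 3; -1 -4| = 4·(-16 − (-3)) = -52
Sum: (-16) + (-52) = -68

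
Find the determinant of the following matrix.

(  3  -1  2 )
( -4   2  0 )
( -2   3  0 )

Expand along column 3:
  + 2 · |-4 2; -2 3| = 2·(-12 − (-4)) = -16

-16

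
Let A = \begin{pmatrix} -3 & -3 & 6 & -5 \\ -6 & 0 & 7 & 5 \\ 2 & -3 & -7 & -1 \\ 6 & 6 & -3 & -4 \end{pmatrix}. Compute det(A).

Expand along row 2 (it has 1 zero):
  − (-6) · M_21   where M_21 = det([-3 6 -5; -3 -7 -1; 6 -3 -4]) = -438
  − (7) · M_23   where M_23 = det([-3 -3 -5; 2 -3 -1; 6 6 -4]) = -210
  + (5) · M_24   where M_24 = det([-3 -3 6; 2 -3 -7; 6 6 -3]) = 135
det = (-1)·(-6)·(-438) + (-1)·(7)·(-210) + (+1)·(5)·(135) = -483

The determinant is -483.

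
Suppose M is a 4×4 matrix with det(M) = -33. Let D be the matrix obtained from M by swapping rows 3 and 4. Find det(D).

Swapping two rows multiplies the determinant by −1.
det(D) = (-1)·(-33) = 33

The determinant is 33.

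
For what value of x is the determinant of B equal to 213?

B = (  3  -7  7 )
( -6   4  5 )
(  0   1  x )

x = -9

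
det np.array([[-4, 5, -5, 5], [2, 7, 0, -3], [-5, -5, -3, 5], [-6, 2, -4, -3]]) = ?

The determinant is -25.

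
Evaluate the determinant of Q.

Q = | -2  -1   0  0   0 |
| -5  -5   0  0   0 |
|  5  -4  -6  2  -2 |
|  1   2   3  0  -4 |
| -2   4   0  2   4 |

-420

Q is block lower-triangular with a 2×2 block and a 3×3 block on the diagonal, so its determinant equals the product of the determinants of the diagonal blocks.
det of the 2×2 block = 5
det of the 3×3 block = -84
det = (5)·(-84) = -420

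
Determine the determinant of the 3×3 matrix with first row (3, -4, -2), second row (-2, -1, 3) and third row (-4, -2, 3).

Expand along column 1:
  + 3 · |-1 3; -2 3| = 3·(-3 − (-6)) = 9
  − (-2) · |-4 -2; -2 3| = −(-2)·(-12 − 4) = -32
  + (-4) · |-4 -2; -1 3| = (-4)·(-12 − 2) = 56
Sum: (9) + (-32) + (56) = 33

33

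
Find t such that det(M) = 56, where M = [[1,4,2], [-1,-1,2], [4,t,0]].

Expanding along the column containing t, det(M) is linear in t: det(M) = (-4)·t + (40).
Set (-4)·t + (40) = 56  ⇒  (-4)·t = 16  ⇒  t = -4.

t = -4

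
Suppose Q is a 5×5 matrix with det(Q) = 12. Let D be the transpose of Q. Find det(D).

det(Qᵀ) = det(Q).
det(D) = (1)·(12) = 12

|D| = 12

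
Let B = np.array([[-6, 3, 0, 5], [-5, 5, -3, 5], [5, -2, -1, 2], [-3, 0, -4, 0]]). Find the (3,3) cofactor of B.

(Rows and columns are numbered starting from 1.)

Delete row 3 and column 3; the remaining 3×3 submatrix is [-6 3 5; -5 5 5; -3 0 0].
Its determinant is 30.
The cofactor carries sign (−1)^(3+3) = +1, so C_{3,3} = +(30) = 30.

30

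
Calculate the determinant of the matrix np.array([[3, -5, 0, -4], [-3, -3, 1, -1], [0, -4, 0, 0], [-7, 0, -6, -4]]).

Expand along row 3 (it has 3 zeros):
  − (-4) · M_32   where M_32 = det([3 0 -4; -3 1 -1; -7 -6 -4]) = -130
det = (-1)·(-4)·(-130) = -520

-520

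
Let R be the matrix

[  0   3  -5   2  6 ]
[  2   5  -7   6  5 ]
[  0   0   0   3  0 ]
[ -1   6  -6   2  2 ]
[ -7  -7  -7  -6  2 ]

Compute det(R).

-3276

Expand along row 3 (it has 4 zeros):
  − (3) · M_34   where M_34 = det([0 3 -5 6; 2 5 -7 5; -1 6 -6 2; -7 -7 -7 2]) = 1092
det = (-1)·(3)·(1092) = -3276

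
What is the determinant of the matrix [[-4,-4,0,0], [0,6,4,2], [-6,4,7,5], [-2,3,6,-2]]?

136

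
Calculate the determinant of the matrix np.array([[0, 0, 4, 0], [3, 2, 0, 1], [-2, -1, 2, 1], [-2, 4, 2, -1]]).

Expand along row 1 (it has 3 zeros):
  + (4) · M_13   where M_13 = det([3 2 1; -2 -1 1; -2 4 -1]) = -27
det = (+1)·(4)·(-27) = -108

-108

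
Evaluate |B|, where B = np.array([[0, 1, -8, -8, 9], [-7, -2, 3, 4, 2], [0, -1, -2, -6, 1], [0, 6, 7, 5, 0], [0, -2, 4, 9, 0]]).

10766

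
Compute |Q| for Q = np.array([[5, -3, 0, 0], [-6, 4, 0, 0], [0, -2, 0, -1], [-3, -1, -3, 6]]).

The determinant is -6.

Q is block lower-triangular with a 2×2 block and a 2×2 block on the diagonal, so its determinant equals the product of the determinants of the diagonal blocks.
det of the 2×2 block = 2
det of the 2×2 block = -3
det = (2)·(-3) = -6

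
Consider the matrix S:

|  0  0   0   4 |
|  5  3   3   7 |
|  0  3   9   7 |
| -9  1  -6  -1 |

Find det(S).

Expand along row 1 (it has 3 zeros):
  − (4) · M_14   where M_14 = det([5 3 3; 0 3 9; -9 1 -6]) = -297
det = (-1)·(4)·(-297) = 1188

1188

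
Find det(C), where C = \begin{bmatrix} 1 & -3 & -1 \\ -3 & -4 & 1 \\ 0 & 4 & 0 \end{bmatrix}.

Expand along row 3:
  − 4 · |1 -1; -3 1| = −4·(1 − 3) = 8

8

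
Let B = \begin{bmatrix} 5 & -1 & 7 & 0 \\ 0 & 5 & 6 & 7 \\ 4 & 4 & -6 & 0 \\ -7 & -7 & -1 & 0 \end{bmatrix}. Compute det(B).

Expand along column 4 (it has 3 zeros):
  + (7) · M_24   where M_24 = det([5 -1 7; 4 4 -6; -7 -7 -1]) = -276
det = (+1)·(7)·(-276) = -1932

-1932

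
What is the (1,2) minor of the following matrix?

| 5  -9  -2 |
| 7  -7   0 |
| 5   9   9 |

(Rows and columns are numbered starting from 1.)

The minor is 63.

Delete row 1 and column 2; the remaining 2×2 submatrix is [7 0; 5 9].
Its determinant is 7·9 − 0·5 = 63.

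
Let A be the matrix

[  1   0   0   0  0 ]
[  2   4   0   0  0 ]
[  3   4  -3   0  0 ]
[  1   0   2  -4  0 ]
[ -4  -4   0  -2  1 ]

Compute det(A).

A is lower triangular, so det(A) is the product of the diagonal entries:
det = (1) · (4) · (-3) · (-4) · (1) = 48

The determinant is 48.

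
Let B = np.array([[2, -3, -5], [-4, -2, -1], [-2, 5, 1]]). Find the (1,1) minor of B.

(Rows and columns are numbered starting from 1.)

Delete row 1 and column 1; the remaining 2×2 submatrix is [-2 -1; 5 1].
Its determinant is (-2)·1 − (-1)·5 = 3.

3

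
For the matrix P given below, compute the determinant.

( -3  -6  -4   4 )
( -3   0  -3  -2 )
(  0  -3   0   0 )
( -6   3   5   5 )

-675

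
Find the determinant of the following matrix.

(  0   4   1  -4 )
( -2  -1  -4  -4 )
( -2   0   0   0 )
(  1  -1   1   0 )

Expand along row 3 (it has 3 zeros):
  + (-2) · M_31   where M_31 = det([4 1 -4; -1 -4 -4; -1 1 0]) = 40
det = (+1)·(-2)·(40) = -80

The determinant is -80.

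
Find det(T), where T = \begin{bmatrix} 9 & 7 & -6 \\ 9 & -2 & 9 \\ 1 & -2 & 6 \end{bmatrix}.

-165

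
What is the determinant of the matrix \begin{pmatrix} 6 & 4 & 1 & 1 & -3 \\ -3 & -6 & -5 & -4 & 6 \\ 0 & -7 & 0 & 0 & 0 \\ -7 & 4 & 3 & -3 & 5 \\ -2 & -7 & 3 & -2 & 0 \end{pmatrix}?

-2324

Expand along row 3 (it has 4 zeros):
  − (-7) · M_32   where M_32 = det([6 1 1 -3; -3 -5 -4 6; -7 3 -3 5; -2 3 -2 0]) = -332
det = (-1)·(-7)·(-332) = -2324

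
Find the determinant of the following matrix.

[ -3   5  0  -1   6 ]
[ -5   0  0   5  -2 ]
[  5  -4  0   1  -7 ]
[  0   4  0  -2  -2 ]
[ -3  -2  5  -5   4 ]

Expand along column 3 (it has 4 zeros):
  + (5) · M_53   where M_53 = det([-3 5 -1 6; -5 0 5 -2; 5 -4 1 -7; 0 4 -2 -2]) = -446
det = (+1)·(5)·(-446) = -2230

-2230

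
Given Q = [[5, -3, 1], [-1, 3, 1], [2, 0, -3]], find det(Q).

Expand along column 2:
  − (-3) · |-1 1; 2 -3| = −(-3)·(3 − 2) = 3
  + 3 · |5 1; 2 -3| = 3·(-15 − 2) = -51
Sum: (3) + (-51) = -48

The determinant is -48.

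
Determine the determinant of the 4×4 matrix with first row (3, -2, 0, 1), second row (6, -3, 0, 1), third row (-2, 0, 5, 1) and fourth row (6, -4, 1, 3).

14

Expand along column 3 (it has 2 zeros):
  + (5) · M_33   where M_33 = det([3 -2 1; 6 -3 1; 6 -4 3]) = 3
  − (1) · M_43   where M_43 = det([3 -2 1; 6 -3 1; -2 0 1]) = 1
det = (+1)·(5)·(3) + (-1)·(1)·(1) = 14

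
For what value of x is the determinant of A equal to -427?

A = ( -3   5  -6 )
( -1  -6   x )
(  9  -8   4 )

-7

Expanding along the column containing x, det(A) is linear in x: det(A) = (21)·x + (-280).
Set (21)·x + (-280) = -427  ⇒  (21)·x = -147  ⇒  x = -7.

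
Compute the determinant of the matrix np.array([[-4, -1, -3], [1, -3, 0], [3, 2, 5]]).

32

Expand along column 3:
  + (-3) · |1 -3; 3 2| = (-3)·(2 − (-9)) = -33
  + 5 · |-4 -1; 1 -3| = 5·(12 − (-1)) = 65
Sum: (-33) + (65) = 32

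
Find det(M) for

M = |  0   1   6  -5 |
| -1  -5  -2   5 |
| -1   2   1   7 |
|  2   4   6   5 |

The determinant is -821.

Expand along row 1 (it has 1 zero):
  − (1) · M_12   where M_12 = det([-1 -2 5; -1 1 7; 2 6 5]) = -41
  + (6) · M_13   where M_13 = det([-1 -5 5; -1 2 7; 2 4 5]) = -117
  − (-5) · M_14   where M_14 = det([-1 -5 -2; -1 2 1; 2 4 6]) = -32
det = (-1)·(1)·(-41) + (+1)·(6)·(-117) + (-1)·(-5)·(-32) = -821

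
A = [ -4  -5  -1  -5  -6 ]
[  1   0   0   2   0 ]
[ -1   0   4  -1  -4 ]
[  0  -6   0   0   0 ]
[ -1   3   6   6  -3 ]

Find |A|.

det(A) = -1326

Expand along row 4 (it has 4 zeros):
  + (-6) · M_42   where M_42 = det([-4 -1 -5 -6; 1 0 2 0; -1 4 -1 -4; -1 6 6 -3]) = 221
det = (+1)·(-6)·(221) = -1326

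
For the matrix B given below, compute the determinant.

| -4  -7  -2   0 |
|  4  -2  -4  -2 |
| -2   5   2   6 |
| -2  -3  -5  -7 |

The determinant is 1324.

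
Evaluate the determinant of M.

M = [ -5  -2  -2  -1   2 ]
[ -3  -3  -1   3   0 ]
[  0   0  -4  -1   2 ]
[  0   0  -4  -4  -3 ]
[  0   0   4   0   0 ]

M is block upper-triangular with a 2×2 block and a 3×3 block on the diagonal, so its determinant equals the product of the determinants of the diagonal blocks.
det of the 2×2 block = 9
det of the 3×3 block = 44
det = (9)·(44) = 396

396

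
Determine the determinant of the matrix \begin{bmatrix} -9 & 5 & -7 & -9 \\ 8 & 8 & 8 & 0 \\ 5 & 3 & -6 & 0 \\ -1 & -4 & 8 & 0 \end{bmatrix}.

Expand along column 4 (it has 3 zeros):
  − (-9) · M_14   where M_14 = det([8 8 8; 5 3 -6; -1 -4 8]) = -408
det = (-1)·(-9)·(-408) = -3672

-3672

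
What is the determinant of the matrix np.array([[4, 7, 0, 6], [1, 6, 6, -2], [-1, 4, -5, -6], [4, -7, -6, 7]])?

Expand along row 1 (it has 1 zero):
  + (4) · M_11   where M_11 = det([6 6 -2; 4 -5 -6; -7 -6 7]) = -224
  − (7) · M_12   where M_12 = det([1 6 -2; -1 -5 -6; 4 -6 7]) = -225
  − (6) · M_14   where M_14 = det([1 6 6; -1 4 -5; 4 -7 -6]) = -269
det = (+1)·(4)·(-224) + (-1)·(7)·(-225) + (-1)·(6)·(-269) = 2293

The determinant is 2293.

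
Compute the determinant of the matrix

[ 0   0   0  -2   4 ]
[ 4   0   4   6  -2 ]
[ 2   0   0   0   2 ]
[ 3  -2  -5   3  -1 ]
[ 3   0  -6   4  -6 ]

Expand along column 2 (it has 4 zeros):
  + (-2) · M_42   where M_42 = det([0 0 -2 4; 4 4 6 -2; 2 0 0 2; 3 -6 4 -6]) = 128
det = (+1)·(-2)·(128) = -256

The determinant is -256.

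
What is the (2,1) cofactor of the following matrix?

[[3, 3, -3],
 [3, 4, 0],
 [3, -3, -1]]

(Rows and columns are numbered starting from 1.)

12

Delete row 2 and column 1; the remaining 2×2 submatrix is [3 -3; -3 -1].
Its determinant is 3·(-1) − (-3)·(-3) = -12.
The cofactor carries sign (−1)^(2+1) = −1, so C_{2,1} = −(-12) = 12.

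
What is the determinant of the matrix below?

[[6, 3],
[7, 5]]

The determinant is 9.

det = 6·5 − 3·7 = 30 − 21 = 9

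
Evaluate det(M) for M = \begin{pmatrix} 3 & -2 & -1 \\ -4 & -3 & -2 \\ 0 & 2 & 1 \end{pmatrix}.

3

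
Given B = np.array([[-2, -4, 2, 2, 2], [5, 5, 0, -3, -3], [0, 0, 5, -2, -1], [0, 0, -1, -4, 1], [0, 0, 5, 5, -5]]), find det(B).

600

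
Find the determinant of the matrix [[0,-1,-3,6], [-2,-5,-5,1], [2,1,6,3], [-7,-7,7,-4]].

Expand along row 1 (it has 1 zero):
  − (-1) · M_12   where M_12 = det([-2 -5 1; 2 6 3; -7 7 -4]) = 211
  + (-3) · M_13   where M_13 = det([-2 -5 1; 2 1 3; -7 -7 -4]) = 24
  − (6) · M_14   where M_14 = det([-2 -5 -5; 2 1 6; -7 -7 7]) = 217
det = (-1)·(-1)·(211) + (+1)·(-3)·(24) + (-1)·(6)·(217) = -1163

-1163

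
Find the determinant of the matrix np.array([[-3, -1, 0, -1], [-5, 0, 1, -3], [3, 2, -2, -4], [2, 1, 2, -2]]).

-69

Expand along row 1 (it has 1 zero):
  + (-3) · M_11   where M_11 = det([0 1 -3; 2 -2 -4; 1 2 -2]) = -18
  − (-1) · M_12   where M_12 = det([-5 1 -3; 3 -2 -4; 2 2 -2]) = -92
  − (-1) · M_14   where M_14 = det([-5 0 1; 3 2 -2; 2 1 2]) = -31
det = (+1)·(-3)·(-18) + (-1)·(-1)·(-92) + (-1)·(-1)·(-31) = -69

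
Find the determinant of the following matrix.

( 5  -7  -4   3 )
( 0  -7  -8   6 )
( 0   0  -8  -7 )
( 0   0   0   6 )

The determinant is 1680.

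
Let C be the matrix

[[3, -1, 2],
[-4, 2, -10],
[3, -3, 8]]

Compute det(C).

-32

Expand along row 1:
  + 3 · |2 -10; -3 8| = 3·(16 − 30) = -42
  − (-1) · |-4 -10; 3 8| = −(-1)·(-32 − (-30)) = -2
  + 2 · |-4 2; 3 -3| = 2·(12 − 6) = 12
Sum: (-42) + (-2) + (12) = -32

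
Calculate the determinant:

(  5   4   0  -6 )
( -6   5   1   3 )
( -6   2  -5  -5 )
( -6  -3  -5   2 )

-1123

Expand along row 1 (it has 1 zero):
  + (5) · M_11   where M_11 = det([5 1 3; 2 -5 -5; -3 -5 2]) = -239
  − (4) · M_12   where M_12 = det([-6 1 3; -6 -5 -5; -6 -5 2]) = 252
  − (-6) · M_14   where M_14 = det([-6 5 1; -6 2 -5; -6 -3 -5]) = 180
det = (+1)·(5)·(-239) + (-1)·(4)·(252) + (-1)·(-6)·(180) = -1123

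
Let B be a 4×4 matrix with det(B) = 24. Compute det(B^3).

det(B^3) = (det B)^3 = (24)^3 = 13824

13824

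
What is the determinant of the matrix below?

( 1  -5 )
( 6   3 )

33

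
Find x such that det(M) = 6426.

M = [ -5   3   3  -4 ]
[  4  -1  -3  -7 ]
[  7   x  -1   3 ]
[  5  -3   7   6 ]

Expanding along the row containing x, det(M) is linear in x: det(M) = (504)·x + (1890).
Set (504)·x + (1890) = 6426  ⇒  (504)·x = 4536  ⇒  x = 9.

x = 9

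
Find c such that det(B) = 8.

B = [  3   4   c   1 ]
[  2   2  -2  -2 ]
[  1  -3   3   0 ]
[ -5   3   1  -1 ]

Expanding along the row containing c, det(B) is linear in c: det(B) = (32)·c + (264).
Set (32)·c + (264) = 8  ⇒  (32)·c = -256  ⇒  c = -8.

c = -8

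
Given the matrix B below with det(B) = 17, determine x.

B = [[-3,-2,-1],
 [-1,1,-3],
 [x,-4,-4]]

-5

Expanding along the column containing x, det(B) is linear in x: det(B) = (7)·x + (52).
Set (7)·x + (52) = 17  ⇒  (7)·x = -35  ⇒  x = -5.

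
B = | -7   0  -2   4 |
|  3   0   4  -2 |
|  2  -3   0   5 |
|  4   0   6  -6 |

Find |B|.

Expand along column 2 (it has 3 zeros):
  − (-3) · M_32   where M_32 = det([-7 -2 4; 3 4 -2; 4 6 -6]) = 72
det = (-1)·(-3)·(72) = 216

det(B) = 216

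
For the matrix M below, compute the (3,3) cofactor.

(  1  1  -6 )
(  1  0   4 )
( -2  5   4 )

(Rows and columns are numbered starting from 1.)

Delete row 3 and column 3; the remaining 2×2 submatrix is [1 1; 1 0].
Its determinant is 1·0 − 1·1 = -1.
The cofactor carries sign (−1)^(3+3) = +1, so C_{3,3} = +(-1) = -1.

-1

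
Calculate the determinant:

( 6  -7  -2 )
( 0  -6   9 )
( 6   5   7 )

Expand along row 2:
  + (-6) · |6 -2; 6 7| = (-6)·(42 − (-12)) = -324
  − 9 · |6 -7; 6 5| = −9·(30 − (-42)) = -648
Sum: (-324) + (-648) = -972

-972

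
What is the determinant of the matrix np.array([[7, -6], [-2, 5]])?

The determinant is 23.

det = 7·5 − (-6)·(-2) = 35 − 12 = 23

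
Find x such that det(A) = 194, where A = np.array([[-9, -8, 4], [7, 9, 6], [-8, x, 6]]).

Expanding along the row containing x, det(A) is linear in x: det(A) = (82)·x + (522).
Set (82)·x + (522) = 194  ⇒  (82)·x = -328  ⇒  x = -4.

-4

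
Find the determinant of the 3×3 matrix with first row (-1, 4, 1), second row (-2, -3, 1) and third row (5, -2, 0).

The determinant is 37.

Expand along column 3:
  + 1 · |-2 -3; 5 -2| = 1·(4 − (-15)) = 19
  − 1 · |-1 4; 5 -2| = −1·(2 − 20) = 18
Sum: (19) + (18) = 37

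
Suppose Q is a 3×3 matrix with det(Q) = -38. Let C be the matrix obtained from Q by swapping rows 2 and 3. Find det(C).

38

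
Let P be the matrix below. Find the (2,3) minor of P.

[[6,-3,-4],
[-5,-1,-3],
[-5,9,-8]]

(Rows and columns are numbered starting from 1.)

Delete row 2 and column 3; the remaining 2×2 submatrix is [6 -3; -5 9].
Its determinant is 6·9 − (-3)·(-5) = 39.

39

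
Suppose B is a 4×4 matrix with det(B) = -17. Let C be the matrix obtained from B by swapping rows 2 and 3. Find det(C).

Swapping two rows multiplies the determinant by −1.
det(C) = (-1)·(-17) = 17

|C| = 17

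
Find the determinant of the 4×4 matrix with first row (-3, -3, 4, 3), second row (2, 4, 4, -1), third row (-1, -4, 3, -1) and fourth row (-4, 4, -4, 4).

Expand along row 1:
  + (-3) · M_11   where M_11 = det([4 4 -1; -4 3 -1; 4 -4 4]) = 76
  − (-3) · M_12   where M_12 = det([2 4 -1; -1 3 -1; -4 -4 4]) = 32
  + (4) · M_13   where M_13 = det([2 4 -1; -1 -4 -1; -4 4 4]) = 28
  − (3) · M_14   where M_14 = det([2 4 4; -1 -4 3; -4 4 -4]) = -136
det = (+1)·(-3)·(76) + (-1)·(-3)·(32) + (+1)·(4)·(28) + (-1)·(3)·(-136) = 388

388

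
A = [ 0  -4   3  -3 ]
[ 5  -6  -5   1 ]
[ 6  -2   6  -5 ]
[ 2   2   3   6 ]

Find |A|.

Expand along row 1 (it has 1 zero):
  − (-4) · M_12   where M_12 = det([5 -5 1; 6 6 -5; 2 3 6]) = 491
  + (3) · M_13   where M_13 = det([5 -6 1; 6 -2 -5; 2 2 6]) = 282
  − (-3) · M_14   where M_14 = det([5 -6 -5; 6 -2 6; 2 2 3]) = -134
det = (-1)·(-4)·(491) + (+1)·(3)·(282) + (-1)·(-3)·(-134) = 2408

2408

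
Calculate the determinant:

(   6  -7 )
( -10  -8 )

-118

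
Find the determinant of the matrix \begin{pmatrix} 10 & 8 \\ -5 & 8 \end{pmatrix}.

120

det = 10·8 − 8·(-5) = 80 − (-40) = 120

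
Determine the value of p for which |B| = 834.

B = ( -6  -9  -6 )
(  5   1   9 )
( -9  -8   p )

Expanding along the row containing p, det(B) is linear in p: det(B) = (39)·p + (483).
Set (39)·p + (483) = 834  ⇒  (39)·p = 351  ⇒  p = 9.

p = 9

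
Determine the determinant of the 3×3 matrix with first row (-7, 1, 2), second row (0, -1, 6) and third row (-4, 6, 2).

Expand along row 2:
  + (-1) · |-7 2; -4 2| = (-1)·(-14 − (-8)) = 6
  − 6 · |-7 1; -4 6| = −6·(-42 − (-4)) = 228
Sum: (6) + (228) = 234

The determinant is 234.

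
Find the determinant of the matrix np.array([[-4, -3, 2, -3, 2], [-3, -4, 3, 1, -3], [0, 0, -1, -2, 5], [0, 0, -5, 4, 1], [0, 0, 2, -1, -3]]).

The matrix is block upper-triangular with a 2×2 block and a 3×3 block on the diagonal, so its determinant equals the product of the determinants of the diagonal blocks.
det of the 2×2 block = 7
det of the 3×3 block = 22
det = (7)·(22) = 154

The determinant is 154.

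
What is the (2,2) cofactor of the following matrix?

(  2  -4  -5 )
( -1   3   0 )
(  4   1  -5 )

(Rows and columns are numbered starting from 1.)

Delete row 2 and column 2; the remaining 2×2 submatrix is [2 -5; 4 -5].
Its determinant is 2·(-5) − (-5)·4 = 10.
The cofactor carries sign (−1)^(2+2) = +1, so C_{2,2} = +(10) = 10.

The cofactor is 10.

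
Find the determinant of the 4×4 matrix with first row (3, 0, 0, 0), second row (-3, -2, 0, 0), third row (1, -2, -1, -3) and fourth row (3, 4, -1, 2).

The matrix is block lower-triangular with a 2×2 block and a 2×2 block on the diagonal, so its determinant equals the product of the determinants of the diagonal blocks.
det of the 2×2 block = -6
det of the 2×2 block = -5
det = (-6)·(-5) = 30

30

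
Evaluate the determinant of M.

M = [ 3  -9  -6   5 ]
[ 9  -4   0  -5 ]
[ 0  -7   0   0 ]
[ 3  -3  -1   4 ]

1722

Expand along row 3 (it has 3 zeros):
  − (-7) · M_32   where M_32 = det([3 -6 5; 9 0 -5; 3 -1 4]) = 246
det = (-1)·(-7)·(246) = 1722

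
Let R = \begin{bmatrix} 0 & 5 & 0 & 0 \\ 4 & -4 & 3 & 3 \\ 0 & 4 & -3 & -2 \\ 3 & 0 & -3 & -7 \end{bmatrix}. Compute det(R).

Expand along row 1 (it has 3 zeros):
  − (5) · M_12   where M_12 = det([4 3 3; 0 -3 -2; 3 -3 -7]) = 69
det = (-1)·(5)·(69) = -345

-345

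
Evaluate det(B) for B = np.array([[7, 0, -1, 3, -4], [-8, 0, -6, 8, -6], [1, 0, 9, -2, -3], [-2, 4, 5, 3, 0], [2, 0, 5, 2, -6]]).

296

Expand along column 2 (it has 4 zeros):
  + (4) · M_42   where M_42 = det([7 -1 3 -4; -8 -6 8 -6; 1 9 -2 -3; 2 5 2 -6]) = 74
det = (+1)·(4)·(74) = 296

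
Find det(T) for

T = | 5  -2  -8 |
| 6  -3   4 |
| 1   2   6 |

Expand along row 1:
  + 5 · |-3 4; 2 6| = 5·(-18 − 8) = -130
  − (-2) · |6 4; 1 6| = −(-2)·(36 − 4) = 64
  + (-8) · |6 -3; 1 2| = (-8)·(12 − (-3)) = -120
Sum: (-130) + (64) + (-120) = -186

|T| = -186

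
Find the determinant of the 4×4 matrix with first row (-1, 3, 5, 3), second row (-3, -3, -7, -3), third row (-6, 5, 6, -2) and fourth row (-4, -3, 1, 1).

The determinant is 706.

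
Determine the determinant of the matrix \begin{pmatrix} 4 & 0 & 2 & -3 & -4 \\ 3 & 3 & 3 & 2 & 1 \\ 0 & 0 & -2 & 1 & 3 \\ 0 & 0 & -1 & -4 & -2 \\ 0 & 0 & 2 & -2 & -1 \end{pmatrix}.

The determinant is 300.

The matrix is block upper-triangular with a 2×2 block and a 3×3 block on the diagonal, so its determinant equals the product of the determinants of the diagonal blocks.
det of the 2×2 block = 12
det of the 3×3 block = 25
det = (12)·(25) = 300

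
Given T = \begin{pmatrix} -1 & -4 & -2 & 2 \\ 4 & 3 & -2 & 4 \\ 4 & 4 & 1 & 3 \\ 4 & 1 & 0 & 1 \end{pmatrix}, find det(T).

Expand along row 4 (it has 1 zero):
  − (4) · M_41   where M_41 = det([-4 -2 2; 3 -2 4; 4 1 3]) = 48
  + (1) · M_42   where M_42 = det([-1 -2 2; 4 -2 4; 4 1 3]) = 26
  + (1) · M_44   where M_44 = det([-1 -4 -2; 4 3 -2; 4 4 1]) = 29
det = (-1)·(4)·(48) + (+1)·(1)·(26) + (+1)·(1)·(29) = -137

det(T) = -137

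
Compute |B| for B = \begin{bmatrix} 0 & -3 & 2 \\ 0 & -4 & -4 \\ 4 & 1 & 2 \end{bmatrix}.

|B| = 80

Expand along column 1:
  + 4 · |-3 2; -4 -4| = 4·(12 − (-8)) = 80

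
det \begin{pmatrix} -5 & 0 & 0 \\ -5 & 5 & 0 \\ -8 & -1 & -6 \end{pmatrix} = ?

The matrix is lower triangular, so the determinant is the product of the diagonal entries:
det = (-5) · (5) · (-6) = 150

The determinant is 150.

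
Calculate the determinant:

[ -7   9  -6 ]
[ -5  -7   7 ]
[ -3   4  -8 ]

The determinant is -499.

Expand along row 1:
  + (-7) · |-7 7; 4 -8| = (-7)·(56 − 28) = -196
  − 9 · |-5 7; -3 -8| = −9·(40 − (-21)) = -549
  + (-6) · |-5 -7; -3 4| = (-6)·(-20 − 21) = 246
Sum: (-196) + (-549) + (246) = -499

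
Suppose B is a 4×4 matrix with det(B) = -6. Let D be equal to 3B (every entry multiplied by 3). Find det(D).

-486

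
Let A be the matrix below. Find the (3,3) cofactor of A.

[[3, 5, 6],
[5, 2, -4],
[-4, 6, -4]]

-19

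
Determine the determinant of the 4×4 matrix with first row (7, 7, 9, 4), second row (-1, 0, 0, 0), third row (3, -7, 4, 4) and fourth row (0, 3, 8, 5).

Expand along row 2 (it has 3 zeros):
  − (-1) · M_21   where M_21 = det([7 9 4; -7 4 4; 3 8 5]) = 67
det = (-1)·(-1)·(67) = 67

67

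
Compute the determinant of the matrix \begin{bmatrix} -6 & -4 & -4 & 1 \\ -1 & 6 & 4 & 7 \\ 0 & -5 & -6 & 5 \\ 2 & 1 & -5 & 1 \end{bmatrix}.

-2303

Expand along row 3 (it has 1 zero):
  − (-5) · M_32   where M_32 = det([-6 -4 1; -1 4 7; 2 -5 1]) = -297
  + (-6) · M_33   where M_33 = det([-6 -4 1; -1 6 7; 2 1 1]) = -67
  − (5) · M_34   where M_34 = det([-6 -4 -4; -1 6 4; 2 1 -5]) = 244
det = (-1)·(-5)·(-297) + (+1)·(-6)·(-67) + (-1)·(5)·(244) = -2303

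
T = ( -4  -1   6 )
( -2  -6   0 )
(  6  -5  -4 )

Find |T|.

The determinant is 188.

Expand along row 2:
  − (-2) · |-1 6; -5 -4| = −(-2)·(4 − (-30)) = 68
  + (-6) · |-4 6; 6 -4| = (-6)·(16 − 36) = 120
Sum: (68) + (120) = 188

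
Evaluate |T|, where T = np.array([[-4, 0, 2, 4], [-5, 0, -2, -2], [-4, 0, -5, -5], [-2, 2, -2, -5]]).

det(T) = 68

Expand along column 2 (it has 3 zeros):
  + (2) · M_42   where M_42 = det([-4 2 4; -5 -2 -2; -4 -5 -5]) = 34
det = (+1)·(2)·(34) = 68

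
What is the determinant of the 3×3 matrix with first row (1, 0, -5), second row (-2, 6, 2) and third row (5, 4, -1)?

176

Expand along column 2:
  + 6 · |1 -5; 5 -1| = 6·(-1 − (-25)) = 144
  − 4 · |1 -5; -2 2| = −4·(2 − 10) = 32
Sum: (144) + (32) = 176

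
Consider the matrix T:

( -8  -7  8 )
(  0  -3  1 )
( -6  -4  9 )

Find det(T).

82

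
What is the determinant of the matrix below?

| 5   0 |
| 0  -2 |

det = 5·(-2) − 0·0 = -10 − 0 = -10

-10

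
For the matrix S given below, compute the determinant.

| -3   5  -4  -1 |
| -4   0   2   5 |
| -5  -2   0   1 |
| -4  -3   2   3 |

|S| = -16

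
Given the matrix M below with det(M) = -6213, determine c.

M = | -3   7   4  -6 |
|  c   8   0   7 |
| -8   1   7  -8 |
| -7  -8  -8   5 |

0

Expanding along the row containing c, det(M) is linear in c: det(M) = (255)·c + (-6213).
Set (255)·c + (-6213) = -6213  ⇒  (255)·c = 0  ⇒  c = 0.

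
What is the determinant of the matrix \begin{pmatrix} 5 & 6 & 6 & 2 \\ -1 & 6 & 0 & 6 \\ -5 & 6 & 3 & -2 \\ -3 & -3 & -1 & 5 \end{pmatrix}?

Expand along row 2 (it has 1 zero):
  − (-1) · M_21   where M_21 = det([6 6 2; 6 3 -2; -3 -1 5]) = -60
  + (6) · M_22   where M_22 = det([5 6 2; -5 3 -2; -3 -1 5]) = 279
  + (6) · M_24   where M_24 = det([5 6 6; -5 6 3; -3 -3 -1]) = 129
det = (-1)·(-1)·(-60) + (+1)·(6)·(279) + (+1)·(6)·(129) = 2388

The determinant is 2388.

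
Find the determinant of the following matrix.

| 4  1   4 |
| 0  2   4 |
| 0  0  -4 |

The determinant is -32.

The matrix is upper triangular, so the determinant is the product of the diagonal entries:
det = (4) · (2) · (-4) = -32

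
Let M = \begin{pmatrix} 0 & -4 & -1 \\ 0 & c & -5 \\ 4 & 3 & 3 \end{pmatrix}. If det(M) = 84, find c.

Expanding along the column containing c, det(M) is linear in c: det(M) = (4)·c + (80).
Set (4)·c + (80) = 84  ⇒  (4)·c = 4  ⇒  c = 1.

1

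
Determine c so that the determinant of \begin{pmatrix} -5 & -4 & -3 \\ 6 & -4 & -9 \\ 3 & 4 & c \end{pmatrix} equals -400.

Expanding along the row containing c, det(A) is linear in c: det(A) = (44)·c + (-180).
Set (44)·c + (-180) = -400  ⇒  (44)·c = -220  ⇒  c = -5.

-5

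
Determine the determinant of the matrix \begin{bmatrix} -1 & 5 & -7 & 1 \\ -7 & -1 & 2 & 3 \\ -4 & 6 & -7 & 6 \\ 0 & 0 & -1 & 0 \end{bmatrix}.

The determinant is 128.

Expand along row 4 (it has 3 zeros):
  − (-1) · M_43   where M_43 = det([-1 5 1; -7 -1 3; -4 6 6]) = 128
det = (-1)·(-1)·(128) = 128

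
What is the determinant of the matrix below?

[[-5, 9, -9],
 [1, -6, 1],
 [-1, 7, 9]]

The determinant is 206.

Expand along row 1:
  + (-5) · |-6 1; 7 9| = (-5)·(-54 − 7) = 305
  − 9 · |1 1; -1 9| = −9·(9 − (-1)) = -90
  + (-9) · |1 -6; -1 7| = (-9)·(7 − 6) = -9
Sum: (305) + (-90) + (-9) = 206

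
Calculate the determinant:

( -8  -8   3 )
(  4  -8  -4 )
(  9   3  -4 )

The determinant is 60.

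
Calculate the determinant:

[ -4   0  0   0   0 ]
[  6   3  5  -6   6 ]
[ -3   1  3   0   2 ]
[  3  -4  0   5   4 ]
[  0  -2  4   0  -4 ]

-2880

Expand along row 1 (it has 4 zeros):
  + (-4) · M_11   where M_11 = det([3 5 -6 6; 1 3 0 2; -4 0 5 4; -2 4 0 -4]) = 720
det = (+1)·(-4)·(720) = -2880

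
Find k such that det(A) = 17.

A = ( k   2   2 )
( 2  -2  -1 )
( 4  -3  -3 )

k = 3

Expanding along the row containing k, det(A) is linear in k: det(A) = (3)·k + (8).
Set (3)·k + (8) = 17  ⇒  (3)·k = 9  ⇒  k = 3.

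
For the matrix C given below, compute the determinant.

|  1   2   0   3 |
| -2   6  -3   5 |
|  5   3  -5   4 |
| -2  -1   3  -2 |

Expand along row 1 (it has 1 zero):
  + (1) · M_11   where M_11 = det([6 -3 5; 3 -5 4; -1 3 -2]) = 2
  − (2) · M_12   where M_12 = det([-2 -3 5; 5 -5 4; -2 3 -2]) = 23
  − (3) · M_14   where M_14 = det([-2 6 -3; 5 3 -5; -2 -1 3]) = -41
det = (+1)·(1)·(2) + (-1)·(2)·(23) + (-1)·(3)·(-41) = 79

79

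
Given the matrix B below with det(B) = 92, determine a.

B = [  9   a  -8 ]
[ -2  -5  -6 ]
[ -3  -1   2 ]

Expanding along the row containing a, det(B) is linear in a: det(B) = (22)·a + (-40).
Set (22)·a + (-40) = 92  ⇒  (22)·a = 132  ⇒  a = 6.

6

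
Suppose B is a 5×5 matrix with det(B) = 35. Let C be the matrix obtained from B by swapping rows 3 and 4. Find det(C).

|C| = -35

Swapping two rows multiplies the determinant by −1.
det(C) = (-1)·(35) = -35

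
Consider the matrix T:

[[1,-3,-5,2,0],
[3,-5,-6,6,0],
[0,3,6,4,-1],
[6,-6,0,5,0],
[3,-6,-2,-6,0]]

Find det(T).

Expand along column 5 (it has 4 zeros):
  + (-1) · M_35   where M_35 = det([1 -3 -5 2; 3 -5 -6 6; 6 -6 0 5; 3 -6 -2 -6]) = 31
det = (+1)·(-1)·(31) = -31

det(T) = -31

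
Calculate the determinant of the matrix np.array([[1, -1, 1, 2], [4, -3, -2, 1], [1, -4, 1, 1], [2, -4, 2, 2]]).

24

Expand along row 1:
  + (1) · M_11   where M_11 = det([-3 -2 1; -4 1 1; -4 2 2]) = -12
  − (-1) · M_12   where M_12 = det([4 -2 1; 1 1 1; 2 2 2]) = 0
  + (1) · M_13   where M_13 = det([4 -3 1; 1 -4 1; 2 -4 2]) = -12
  − (2) · M_14   where M_14 = det([4 -3 -2; 1 -4 1; 2 -4 2]) = -24
det = (+1)·(1)·(-12) + (-1)·(-1)·(0) + (+1)·(1)·(-12) + (-1)·(2)·(-24) = 24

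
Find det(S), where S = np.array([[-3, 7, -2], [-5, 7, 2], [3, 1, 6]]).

The determinant is 184.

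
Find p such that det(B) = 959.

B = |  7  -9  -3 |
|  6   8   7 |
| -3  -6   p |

Expanding along the row containing p, det(B) is linear in p: det(B) = (110)·p + (519).
Set (110)·p + (519) = 959  ⇒  (110)·p = 440  ⇒  p = 4.

p = 4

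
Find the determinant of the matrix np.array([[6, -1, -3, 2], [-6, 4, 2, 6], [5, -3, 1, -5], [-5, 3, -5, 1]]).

-264

Expand along row 1:
  + (6) · M_11   where M_11 = det([4 2 6; -3 1 -5; 3 -5 1]) = -48
  − (-1) · M_12   where M_12 = det([-6 2 6; 5 1 -5; -5 -5 1]) = 64
  + (-3) · M_13   where M_13 = det([-6 4 6; 5 -3 -5; -5 3 1]) = 8
  − (2) · M_14   where M_14 = det([-6 4 2; 5 -3 1; -5 3 -5]) = 8
det = (+1)·(6)·(-48) + (-1)·(-1)·(64) + (+1)·(-3)·(8) + (-1)·(2)·(8) = -264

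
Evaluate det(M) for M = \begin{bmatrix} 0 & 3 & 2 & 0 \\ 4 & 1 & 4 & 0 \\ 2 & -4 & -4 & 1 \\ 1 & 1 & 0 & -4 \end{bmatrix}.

-162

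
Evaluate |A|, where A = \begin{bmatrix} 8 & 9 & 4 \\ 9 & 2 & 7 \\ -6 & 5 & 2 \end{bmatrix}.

Expand along column 1:
  + 8 · |2 7; 5 2| = 8·(4 − 35) = -248
  − 9 · |9 4; 5 2| = −9·(18 − 20) = 18
  + (-6) · |9 4; 2 7| = (-6)·(63 − 8) = -330
Sum: (-248) + (18) + (-330) = -560

-560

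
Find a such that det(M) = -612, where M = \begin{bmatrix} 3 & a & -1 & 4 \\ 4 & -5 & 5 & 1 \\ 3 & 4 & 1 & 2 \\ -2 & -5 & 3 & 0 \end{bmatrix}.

-6

Expanding along the row containing a, det(M) is linear in a: det(M) = (33)·a + (-414).
Set (33)·a + (-414) = -612  ⇒  (33)·a = -198  ⇒  a = -6.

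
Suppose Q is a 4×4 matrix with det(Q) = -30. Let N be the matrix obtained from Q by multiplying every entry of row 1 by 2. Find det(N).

Scaling one row by 2 multiplies the determinant by 2.
det(N) = (2)·(-30) = -60

-60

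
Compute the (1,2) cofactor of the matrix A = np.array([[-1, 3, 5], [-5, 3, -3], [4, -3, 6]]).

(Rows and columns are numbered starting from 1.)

The cofactor is 18.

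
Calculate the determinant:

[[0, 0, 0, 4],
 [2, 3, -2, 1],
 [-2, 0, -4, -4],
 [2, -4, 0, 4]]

288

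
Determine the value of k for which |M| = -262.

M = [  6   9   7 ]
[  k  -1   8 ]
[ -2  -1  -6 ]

-4

Expanding along the column containing k, det(M) is linear in k: det(M) = (47)·k + (-74).
Set (47)·k + (-74) = -262  ⇒  (47)·k = -188  ⇒  k = -4.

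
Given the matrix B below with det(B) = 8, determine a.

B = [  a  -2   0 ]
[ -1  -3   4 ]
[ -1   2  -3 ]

-6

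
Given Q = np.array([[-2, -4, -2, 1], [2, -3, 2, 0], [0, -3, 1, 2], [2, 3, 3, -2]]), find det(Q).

Expand along row 2 (it has 1 zero):
  − (2) · M_21   where M_21 = det([-4 -2 1; -3 1 2; 3 3 -2]) = 20
  + (-3) · M_22   where M_22 = det([-2 -2 1; 0 1 2; 2 3 -2]) = 6
  − (2) · M_23   where M_23 = det([-2 -4 1; 0 -3 2; 2 3 -2]) = -10
det = (-1)·(2)·(20) + (+1)·(-3)·(6) + (-1)·(2)·(-10) = -38

|Q| = -38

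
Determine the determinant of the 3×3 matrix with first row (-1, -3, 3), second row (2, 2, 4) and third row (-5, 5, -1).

Expand along row 1:
  + (-1) · |2 4; 5 -1| = (-1)·(-2 − 20) = 22
  − (-3) · |2 4; -5 -1| = −(-3)·(-2 − (-20)) = 54
  + 3 · |2 2; -5 5| = 3·(10 − (-10)) = 60
Sum: (22) + (54) + (60) = 136

136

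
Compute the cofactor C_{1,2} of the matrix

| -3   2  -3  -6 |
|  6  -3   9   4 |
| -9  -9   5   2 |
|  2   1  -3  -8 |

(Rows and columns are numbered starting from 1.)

The cofactor is 748.

Delete row 1 and column 2; the remaining 3×3 submatrix is [6 9 4; -9 5 2; 2 -3 -8].
Its determinant is -748.
The cofactor carries sign (−1)^(1+2) = −1, so C_{1,2} = −(-748) = 748.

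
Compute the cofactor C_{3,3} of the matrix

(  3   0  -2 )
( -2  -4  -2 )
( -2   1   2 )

Delete row 3 and column 3; the remaining 2×2 submatrix is [3 0; -2 -4].
Its determinant is 3·(-4) − 0·(-2) = -12.
The cofactor carries sign (−1)^(3+3) = +1, so C_{3,3} = +(-12) = -12.

-12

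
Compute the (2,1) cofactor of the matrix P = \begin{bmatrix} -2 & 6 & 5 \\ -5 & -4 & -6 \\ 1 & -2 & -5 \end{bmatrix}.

The cofactor is 20.

Delete row 2 and column 1; the remaining 2×2 submatrix is [6 5; -2 -5].
Its determinant is 6·(-5) − 5·(-2) = -20.
The cofactor carries sign (−1)^(2+1) = −1, so C_{2,1} = −(-20) = 20.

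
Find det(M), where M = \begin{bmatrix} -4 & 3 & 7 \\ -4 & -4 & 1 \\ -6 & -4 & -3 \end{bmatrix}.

-174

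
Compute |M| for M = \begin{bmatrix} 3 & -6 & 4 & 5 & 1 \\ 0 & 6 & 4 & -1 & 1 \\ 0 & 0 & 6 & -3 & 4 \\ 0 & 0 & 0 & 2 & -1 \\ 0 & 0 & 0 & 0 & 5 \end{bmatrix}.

1080

M is upper triangular, so det(M) is the product of the diagonal entries:
det = (3) · (6) · (6) · (2) · (5) = 1080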